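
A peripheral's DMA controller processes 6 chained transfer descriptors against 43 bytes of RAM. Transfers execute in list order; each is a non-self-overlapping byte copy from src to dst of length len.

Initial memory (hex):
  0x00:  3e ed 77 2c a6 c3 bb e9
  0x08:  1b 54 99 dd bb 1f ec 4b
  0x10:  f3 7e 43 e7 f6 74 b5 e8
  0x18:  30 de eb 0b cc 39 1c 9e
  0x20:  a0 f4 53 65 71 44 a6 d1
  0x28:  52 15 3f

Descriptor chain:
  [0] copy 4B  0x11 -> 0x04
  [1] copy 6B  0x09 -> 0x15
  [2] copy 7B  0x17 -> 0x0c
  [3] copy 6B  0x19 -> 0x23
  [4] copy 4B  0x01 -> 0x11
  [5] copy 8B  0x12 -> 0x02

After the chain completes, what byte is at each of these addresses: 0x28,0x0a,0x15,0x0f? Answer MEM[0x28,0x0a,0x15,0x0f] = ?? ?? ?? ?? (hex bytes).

MEM[0x28,0x0a,0x15,0x0f] = 1c 99 54 ec

  after D0: wrote 4B at 0x04 = 7e43e7f6
  after D1: wrote 6B at 0x15 = 5499ddbb1fec
  after D2: wrote 7B at 0x0c = ddbb1fec0bcc39
  after D3: wrote 6B at 0x23 = 1fec0bcc391c
  after D4: wrote 4B at 0x11 = ed772c7e
  after D5: wrote 8B at 0x02 = 772c7e5499ddbb1f
query mem[0x28]=0x1c, mem[0x0a]=0x99, mem[0x15]=0x54, mem[0x0f]=0xec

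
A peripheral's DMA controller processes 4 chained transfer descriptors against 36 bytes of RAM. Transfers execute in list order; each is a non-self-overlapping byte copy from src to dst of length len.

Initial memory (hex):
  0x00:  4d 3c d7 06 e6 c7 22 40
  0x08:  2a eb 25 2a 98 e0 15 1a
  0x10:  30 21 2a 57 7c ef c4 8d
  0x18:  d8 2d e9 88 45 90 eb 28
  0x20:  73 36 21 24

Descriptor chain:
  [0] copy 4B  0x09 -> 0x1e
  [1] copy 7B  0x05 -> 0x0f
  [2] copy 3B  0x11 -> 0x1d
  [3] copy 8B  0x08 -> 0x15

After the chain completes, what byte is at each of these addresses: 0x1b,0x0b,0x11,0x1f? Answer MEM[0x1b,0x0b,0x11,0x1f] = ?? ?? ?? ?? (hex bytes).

MEM[0x1b,0x0b,0x11,0x1f] = 15 2a 40 eb

[0] 0x09->0x1e len=4 : eb 25 2a 98
[1] 0x05->0x0f len=7 : c7 22 40 2a eb 25 2a
[2] 0x11->0x1d len=3 : 40 2a eb
[3] 0x08->0x15 len=8 : 2a eb 25 2a 98 e0 15 c7
query mem[0x1b]=0x15, mem[0x0b]=0x2a, mem[0x11]=0x40, mem[0x1f]=0xeb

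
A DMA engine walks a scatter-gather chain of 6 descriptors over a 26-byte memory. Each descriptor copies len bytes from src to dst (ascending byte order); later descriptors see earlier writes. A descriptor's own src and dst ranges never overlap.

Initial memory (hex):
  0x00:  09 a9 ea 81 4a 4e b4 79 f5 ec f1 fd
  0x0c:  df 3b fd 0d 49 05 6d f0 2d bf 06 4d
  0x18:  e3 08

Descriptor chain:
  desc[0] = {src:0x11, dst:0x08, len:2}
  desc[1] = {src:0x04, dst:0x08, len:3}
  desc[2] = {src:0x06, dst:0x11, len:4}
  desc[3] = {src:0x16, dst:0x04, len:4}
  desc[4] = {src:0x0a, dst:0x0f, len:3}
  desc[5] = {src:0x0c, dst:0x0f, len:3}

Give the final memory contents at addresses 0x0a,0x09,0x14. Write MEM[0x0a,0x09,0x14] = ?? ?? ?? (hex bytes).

MEM[0x0a,0x09,0x14] = b4 4e 4e

#0 dst[0x08+2] := {0x05,0x6d}
#1 dst[0x08+3] := {0x4a,0x4e,0xb4}
#2 dst[0x11+4] := {0xb4,0x79,0x4a,0x4e}
#3 dst[0x04+4] := {0x06,0x4d,0xe3,0x08}
#4 dst[0x0f+3] := {0xb4,0xfd,0xdf}
#5 dst[0x0f+3] := {0xdf,0x3b,0xfd}
query mem[0x0a]=0xb4, mem[0x09]=0x4e, mem[0x14]=0x4e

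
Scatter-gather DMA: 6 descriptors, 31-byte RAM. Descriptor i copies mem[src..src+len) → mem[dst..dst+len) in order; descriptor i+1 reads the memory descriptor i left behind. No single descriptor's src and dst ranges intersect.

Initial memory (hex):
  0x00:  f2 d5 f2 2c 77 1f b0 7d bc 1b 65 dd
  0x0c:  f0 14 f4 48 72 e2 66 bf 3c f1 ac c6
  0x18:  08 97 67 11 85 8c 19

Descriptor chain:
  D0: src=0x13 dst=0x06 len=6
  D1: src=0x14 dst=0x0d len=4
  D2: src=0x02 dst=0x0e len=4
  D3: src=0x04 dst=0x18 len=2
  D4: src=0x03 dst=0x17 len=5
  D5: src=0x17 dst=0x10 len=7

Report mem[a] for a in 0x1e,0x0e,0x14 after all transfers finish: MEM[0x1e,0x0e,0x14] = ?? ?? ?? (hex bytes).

  after D0: wrote 6B at 0x06 = bf3cf1acc608
  after D1: wrote 4B at 0x0d = 3cf1acc6
  after D2: wrote 4B at 0x0e = f22c771f
  after D3: wrote 2B at 0x18 = 771f
  after D4: wrote 5B at 0x17 = 2c771fbf3c
  after D5: wrote 7B at 0x10 = 2c771fbf3c858c
query mem[0x1e]=0x19, mem[0x0e]=0xf2, mem[0x14]=0x3c

MEM[0x1e,0x0e,0x14] = 19 f2 3c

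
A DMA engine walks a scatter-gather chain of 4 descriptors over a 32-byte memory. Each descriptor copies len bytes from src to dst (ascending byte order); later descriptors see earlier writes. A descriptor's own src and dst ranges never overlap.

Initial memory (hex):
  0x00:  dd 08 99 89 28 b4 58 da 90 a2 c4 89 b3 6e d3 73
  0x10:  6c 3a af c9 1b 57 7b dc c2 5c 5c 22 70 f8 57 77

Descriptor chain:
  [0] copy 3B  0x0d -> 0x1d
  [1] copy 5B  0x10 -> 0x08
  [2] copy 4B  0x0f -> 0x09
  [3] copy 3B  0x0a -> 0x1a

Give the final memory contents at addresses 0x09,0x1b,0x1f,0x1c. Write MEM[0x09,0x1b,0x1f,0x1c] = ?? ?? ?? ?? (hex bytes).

MEM[0x09,0x1b,0x1f,0x1c] = 73 3a 73 af

  after D0: wrote 3B at 0x1d = 6ed373
  after D1: wrote 5B at 0x08 = 6c3aafc91b
  after D2: wrote 4B at 0x09 = 736c3aaf
  after D3: wrote 3B at 0x1a = 6c3aaf
query mem[0x09]=0x73, mem[0x1b]=0x3a, mem[0x1f]=0x73, mem[0x1c]=0xaf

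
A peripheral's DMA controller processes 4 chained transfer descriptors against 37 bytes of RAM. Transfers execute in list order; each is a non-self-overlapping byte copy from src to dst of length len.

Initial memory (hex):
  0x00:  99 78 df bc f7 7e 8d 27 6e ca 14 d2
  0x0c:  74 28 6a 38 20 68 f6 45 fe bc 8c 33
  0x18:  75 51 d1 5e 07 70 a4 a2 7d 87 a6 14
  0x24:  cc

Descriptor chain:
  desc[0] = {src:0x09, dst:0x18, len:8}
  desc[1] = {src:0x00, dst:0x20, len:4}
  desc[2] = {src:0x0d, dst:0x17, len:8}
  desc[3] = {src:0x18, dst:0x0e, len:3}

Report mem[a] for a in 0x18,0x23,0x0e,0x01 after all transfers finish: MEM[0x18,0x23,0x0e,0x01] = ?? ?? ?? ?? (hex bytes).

MEM[0x18,0x23,0x0e,0x01] = 6a bc 6a 78

[0] 0x09->0x18 len=8 : ca 14 d2 74 28 6a 38 20
[1] 0x00->0x20 len=4 : 99 78 df bc
[2] 0x0d->0x17 len=8 : 28 6a 38 20 68 f6 45 fe
[3] 0x18->0x0e len=3 : 6a 38 20
query mem[0x18]=0x6a, mem[0x23]=0xbc, mem[0x0e]=0x6a, mem[0x01]=0x78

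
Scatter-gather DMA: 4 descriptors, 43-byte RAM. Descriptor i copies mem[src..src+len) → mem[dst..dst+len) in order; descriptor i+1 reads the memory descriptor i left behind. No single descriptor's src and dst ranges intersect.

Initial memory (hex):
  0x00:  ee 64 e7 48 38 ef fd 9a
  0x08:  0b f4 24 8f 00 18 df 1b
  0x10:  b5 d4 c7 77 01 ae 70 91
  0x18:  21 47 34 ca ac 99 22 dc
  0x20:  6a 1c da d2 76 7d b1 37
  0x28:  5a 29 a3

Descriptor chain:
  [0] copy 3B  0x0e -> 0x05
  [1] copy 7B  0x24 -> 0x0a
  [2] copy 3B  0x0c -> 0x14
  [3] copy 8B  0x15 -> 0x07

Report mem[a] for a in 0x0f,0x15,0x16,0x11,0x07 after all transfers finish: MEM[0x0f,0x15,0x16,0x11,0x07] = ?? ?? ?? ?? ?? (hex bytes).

MEM[0x0f,0x15,0x16,0x11,0x07] = 29 37 5a d4 37

#0 dst[0x05+3] := {0xdf,0x1b,0xb5}
#1 dst[0x0a+7] := {0x76,0x7d,0xb1,0x37,0x5a,0x29,0xa3}
#2 dst[0x14+3] := {0xb1,0x37,0x5a}
#3 dst[0x07+8] := {0x37,0x5a,0x91,0x21,0x47,0x34,0xca,0xac}
query mem[0x0f]=0x29, mem[0x15]=0x37, mem[0x16]=0x5a, mem[0x11]=0xd4, mem[0x07]=0x37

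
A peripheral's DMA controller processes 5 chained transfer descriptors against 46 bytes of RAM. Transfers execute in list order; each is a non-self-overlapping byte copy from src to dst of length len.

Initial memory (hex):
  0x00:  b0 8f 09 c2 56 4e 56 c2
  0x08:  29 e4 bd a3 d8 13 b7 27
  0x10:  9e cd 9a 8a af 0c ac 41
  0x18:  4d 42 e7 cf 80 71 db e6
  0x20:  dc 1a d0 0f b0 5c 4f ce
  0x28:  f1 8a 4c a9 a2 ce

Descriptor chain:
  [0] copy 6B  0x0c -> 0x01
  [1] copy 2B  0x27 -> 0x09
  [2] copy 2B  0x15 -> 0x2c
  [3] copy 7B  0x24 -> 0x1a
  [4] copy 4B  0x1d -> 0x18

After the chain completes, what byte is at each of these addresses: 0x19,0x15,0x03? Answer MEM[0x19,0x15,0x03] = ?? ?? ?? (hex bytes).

[0] 0x0c->0x01 len=6 : d8 13 b7 27 9e cd
[1] 0x27->0x09 len=2 : ce f1
[2] 0x15->0x2c len=2 : 0c ac
[3] 0x24->0x1a len=7 : b0 5c 4f ce f1 8a 4c
[4] 0x1d->0x18 len=4 : ce f1 8a 4c
query mem[0x19]=0xf1, mem[0x15]=0x0c, mem[0x03]=0xb7

MEM[0x19,0x15,0x03] = f1 0c b7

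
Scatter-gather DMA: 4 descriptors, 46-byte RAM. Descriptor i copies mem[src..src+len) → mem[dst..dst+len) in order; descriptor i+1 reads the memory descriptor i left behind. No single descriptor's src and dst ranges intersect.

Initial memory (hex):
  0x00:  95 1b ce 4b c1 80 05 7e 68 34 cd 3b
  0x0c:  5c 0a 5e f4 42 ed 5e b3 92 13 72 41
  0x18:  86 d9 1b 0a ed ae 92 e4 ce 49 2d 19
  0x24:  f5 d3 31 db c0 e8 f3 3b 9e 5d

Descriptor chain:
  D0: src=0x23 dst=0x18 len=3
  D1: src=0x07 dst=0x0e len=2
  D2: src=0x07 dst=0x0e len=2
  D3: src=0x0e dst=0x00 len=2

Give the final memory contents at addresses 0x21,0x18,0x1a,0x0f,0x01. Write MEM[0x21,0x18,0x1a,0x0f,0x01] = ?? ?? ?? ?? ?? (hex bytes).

MEM[0x21,0x18,0x1a,0x0f,0x01] = 49 19 d3 68 68

D0: mem[0x18..0x1a] <- [19 f5 d3]
D1: mem[0x0e..0x0f] <- [7e 68]
D2: mem[0x0e..0x0f] <- [7e 68]
D3: mem[0x00..0x01] <- [7e 68]
query mem[0x21]=0x49, mem[0x18]=0x19, mem[0x1a]=0xd3, mem[0x0f]=0x68, mem[0x01]=0x68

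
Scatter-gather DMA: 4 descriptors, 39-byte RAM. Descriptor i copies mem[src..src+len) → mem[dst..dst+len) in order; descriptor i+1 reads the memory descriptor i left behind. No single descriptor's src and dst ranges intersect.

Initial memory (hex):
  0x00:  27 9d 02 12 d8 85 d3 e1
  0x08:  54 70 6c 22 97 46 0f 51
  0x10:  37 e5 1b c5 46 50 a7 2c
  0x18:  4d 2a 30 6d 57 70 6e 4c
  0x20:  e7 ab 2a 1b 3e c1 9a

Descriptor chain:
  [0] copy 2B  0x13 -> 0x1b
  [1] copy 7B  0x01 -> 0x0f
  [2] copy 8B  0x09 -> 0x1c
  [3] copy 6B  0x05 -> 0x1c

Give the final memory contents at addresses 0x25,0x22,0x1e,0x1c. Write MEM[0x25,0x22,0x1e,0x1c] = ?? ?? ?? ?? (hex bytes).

MEM[0x25,0x22,0x1e,0x1c] = c1 9d e1 85

D0: mem[0x1b..0x1c] <- [c5 46]
D1: mem[0x0f..0x15] <- [9d 02 12 d8 85 d3 e1]
D2: mem[0x1c..0x23] <- [70 6c 22 97 46 0f 9d 02]
D3: mem[0x1c..0x21] <- [85 d3 e1 54 70 6c]
query mem[0x25]=0xc1, mem[0x22]=0x9d, mem[0x1e]=0xe1, mem[0x1c]=0x85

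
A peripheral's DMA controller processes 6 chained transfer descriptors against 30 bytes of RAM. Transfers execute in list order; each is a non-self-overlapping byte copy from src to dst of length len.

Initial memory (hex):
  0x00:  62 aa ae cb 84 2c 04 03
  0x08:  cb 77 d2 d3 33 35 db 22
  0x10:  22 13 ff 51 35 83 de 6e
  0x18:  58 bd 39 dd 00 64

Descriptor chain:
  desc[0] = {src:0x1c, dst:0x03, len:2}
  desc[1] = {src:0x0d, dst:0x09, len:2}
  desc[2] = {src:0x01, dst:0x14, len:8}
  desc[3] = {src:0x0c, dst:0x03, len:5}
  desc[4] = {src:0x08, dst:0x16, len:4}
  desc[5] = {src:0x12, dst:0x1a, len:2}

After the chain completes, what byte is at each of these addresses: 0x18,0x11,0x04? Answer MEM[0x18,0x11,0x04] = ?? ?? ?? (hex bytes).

MEM[0x18,0x11,0x04] = db 13 35

D0: mem[0x03..0x04] <- [00 64]
D1: mem[0x09..0x0a] <- [35 db]
D2: mem[0x14..0x1b] <- [aa ae 00 64 2c 04 03 cb]
D3: mem[0x03..0x07] <- [33 35 db 22 22]
D4: mem[0x16..0x19] <- [cb 35 db d3]
D5: mem[0x1a..0x1b] <- [ff 51]
query mem[0x18]=0xdb, mem[0x11]=0x13, mem[0x04]=0x35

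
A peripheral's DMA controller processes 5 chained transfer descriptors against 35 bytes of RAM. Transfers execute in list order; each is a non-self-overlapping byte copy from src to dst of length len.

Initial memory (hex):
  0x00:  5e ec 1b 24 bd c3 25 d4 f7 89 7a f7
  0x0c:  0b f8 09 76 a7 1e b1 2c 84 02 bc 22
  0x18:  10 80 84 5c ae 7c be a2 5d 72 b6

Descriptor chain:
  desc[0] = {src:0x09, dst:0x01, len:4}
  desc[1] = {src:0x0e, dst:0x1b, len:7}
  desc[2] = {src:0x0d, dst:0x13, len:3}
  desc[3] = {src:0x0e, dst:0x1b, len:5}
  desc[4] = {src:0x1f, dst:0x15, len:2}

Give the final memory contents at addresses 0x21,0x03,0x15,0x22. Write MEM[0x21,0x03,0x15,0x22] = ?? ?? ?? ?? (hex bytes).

MEM[0x21,0x03,0x15,0x22] = 84 f7 b1 b6

D0: mem[0x01..0x04] <- [89 7a f7 0b]
D1: mem[0x1b..0x21] <- [09 76 a7 1e b1 2c 84]
D2: mem[0x13..0x15] <- [f8 09 76]
D3: mem[0x1b..0x1f] <- [09 76 a7 1e b1]
D4: mem[0x15..0x16] <- [b1 2c]
query mem[0x21]=0x84, mem[0x03]=0xf7, mem[0x15]=0xb1, mem[0x22]=0xb6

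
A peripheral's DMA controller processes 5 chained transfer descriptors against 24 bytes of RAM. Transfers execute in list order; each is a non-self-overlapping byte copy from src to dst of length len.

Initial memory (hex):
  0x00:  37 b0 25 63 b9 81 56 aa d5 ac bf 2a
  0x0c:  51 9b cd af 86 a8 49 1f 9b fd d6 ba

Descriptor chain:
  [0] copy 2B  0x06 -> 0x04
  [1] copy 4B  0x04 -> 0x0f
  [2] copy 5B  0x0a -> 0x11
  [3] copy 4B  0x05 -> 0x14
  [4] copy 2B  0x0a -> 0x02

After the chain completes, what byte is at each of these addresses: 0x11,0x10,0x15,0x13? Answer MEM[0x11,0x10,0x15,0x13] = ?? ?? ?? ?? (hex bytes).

[0] 0x06->0x04 len=2 : 56 aa
[1] 0x04->0x0f len=4 : 56 aa 56 aa
[2] 0x0a->0x11 len=5 : bf 2a 51 9b cd
[3] 0x05->0x14 len=4 : aa 56 aa d5
[4] 0x0a->0x02 len=2 : bf 2a
query mem[0x11]=0xbf, mem[0x10]=0xaa, mem[0x15]=0x56, mem[0x13]=0x51

MEM[0x11,0x10,0x15,0x13] = bf aa 56 51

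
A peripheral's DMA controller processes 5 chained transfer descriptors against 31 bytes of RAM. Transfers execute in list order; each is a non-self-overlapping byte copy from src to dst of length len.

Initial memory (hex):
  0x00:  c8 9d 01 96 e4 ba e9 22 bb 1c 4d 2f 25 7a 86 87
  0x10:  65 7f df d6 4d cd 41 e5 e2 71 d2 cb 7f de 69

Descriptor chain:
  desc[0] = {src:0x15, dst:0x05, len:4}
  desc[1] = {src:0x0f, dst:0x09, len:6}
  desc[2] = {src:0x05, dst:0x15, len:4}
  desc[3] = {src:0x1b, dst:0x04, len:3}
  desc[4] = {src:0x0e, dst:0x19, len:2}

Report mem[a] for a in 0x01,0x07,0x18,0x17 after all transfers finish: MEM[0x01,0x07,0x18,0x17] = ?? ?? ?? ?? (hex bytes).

[0] 0x15->0x05 len=4 : cd 41 e5 e2
[1] 0x0f->0x09 len=6 : 87 65 7f df d6 4d
[2] 0x05->0x15 len=4 : cd 41 e5 e2
[3] 0x1b->0x04 len=3 : cb 7f de
[4] 0x0e->0x19 len=2 : 4d 87
query mem[0x01]=0x9d, mem[0x07]=0xe5, mem[0x18]=0xe2, mem[0x17]=0xe5

MEM[0x01,0x07,0x18,0x17] = 9d e5 e2 e5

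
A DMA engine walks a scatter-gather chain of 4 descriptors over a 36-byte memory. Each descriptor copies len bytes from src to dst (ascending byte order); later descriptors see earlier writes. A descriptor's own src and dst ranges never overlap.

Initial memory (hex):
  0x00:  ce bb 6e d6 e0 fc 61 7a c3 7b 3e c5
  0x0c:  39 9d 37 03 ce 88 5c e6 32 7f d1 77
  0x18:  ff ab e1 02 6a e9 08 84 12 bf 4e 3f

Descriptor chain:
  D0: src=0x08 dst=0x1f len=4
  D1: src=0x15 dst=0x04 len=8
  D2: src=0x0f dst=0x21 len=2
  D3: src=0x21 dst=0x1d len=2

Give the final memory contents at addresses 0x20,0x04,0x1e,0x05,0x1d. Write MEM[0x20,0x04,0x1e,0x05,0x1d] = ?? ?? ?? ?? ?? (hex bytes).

  after D0: wrote 4B at 0x1f = c37b3ec5
  after D1: wrote 8B at 0x04 = 7fd177ffabe1026a
  after D2: wrote 2B at 0x21 = 03ce
  after D3: wrote 2B at 0x1d = 03ce
query mem[0x20]=0x7b, mem[0x04]=0x7f, mem[0x1e]=0xce, mem[0x05]=0xd1, mem[0x1d]=0x03

MEM[0x20,0x04,0x1e,0x05,0x1d] = 7b 7f ce d1 03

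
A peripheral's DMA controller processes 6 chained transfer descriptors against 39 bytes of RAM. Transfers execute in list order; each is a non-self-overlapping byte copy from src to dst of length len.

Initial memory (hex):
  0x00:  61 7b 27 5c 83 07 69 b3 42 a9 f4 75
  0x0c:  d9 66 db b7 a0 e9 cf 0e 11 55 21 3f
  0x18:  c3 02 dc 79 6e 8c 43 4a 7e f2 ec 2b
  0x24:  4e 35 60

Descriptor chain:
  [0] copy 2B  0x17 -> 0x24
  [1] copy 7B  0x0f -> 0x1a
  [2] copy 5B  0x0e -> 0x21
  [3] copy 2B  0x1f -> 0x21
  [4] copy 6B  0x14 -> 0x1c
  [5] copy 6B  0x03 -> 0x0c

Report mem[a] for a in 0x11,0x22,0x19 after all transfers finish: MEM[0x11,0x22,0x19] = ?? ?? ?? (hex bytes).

D0: mem[0x24..0x25] <- [3f c3]
D1: mem[0x1a..0x20] <- [b7 a0 e9 cf 0e 11 55]
D2: mem[0x21..0x25] <- [db b7 a0 e9 cf]
D3: mem[0x21..0x22] <- [11 55]
D4: mem[0x1c..0x21] <- [11 55 21 3f c3 02]
D5: mem[0x0c..0x11] <- [5c 83 07 69 b3 42]
query mem[0x11]=0x42, mem[0x22]=0x55, mem[0x19]=0x02

MEM[0x11,0x22,0x19] = 42 55 02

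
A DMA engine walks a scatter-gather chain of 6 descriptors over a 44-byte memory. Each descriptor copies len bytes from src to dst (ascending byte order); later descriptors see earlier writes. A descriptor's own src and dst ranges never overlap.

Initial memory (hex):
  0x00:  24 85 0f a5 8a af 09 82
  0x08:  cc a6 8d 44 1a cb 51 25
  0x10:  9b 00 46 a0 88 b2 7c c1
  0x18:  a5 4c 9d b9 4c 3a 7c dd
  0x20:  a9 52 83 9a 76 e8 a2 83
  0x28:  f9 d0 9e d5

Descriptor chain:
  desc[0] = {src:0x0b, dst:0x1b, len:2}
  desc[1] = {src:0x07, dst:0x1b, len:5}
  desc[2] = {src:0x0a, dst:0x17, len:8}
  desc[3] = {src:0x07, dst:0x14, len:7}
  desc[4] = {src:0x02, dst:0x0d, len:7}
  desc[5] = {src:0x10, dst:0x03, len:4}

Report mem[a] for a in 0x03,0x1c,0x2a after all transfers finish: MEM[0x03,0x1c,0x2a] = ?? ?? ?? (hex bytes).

#0 dst[0x1b+2] := {0x44,0x1a}
#1 dst[0x1b+5] := {0x82,0xcc,0xa6,0x8d,0x44}
#2 dst[0x17+8] := {0x8d,0x44,0x1a,0xcb,0x51,0x25,0x9b,0x00}
#3 dst[0x14+7] := {0x82,0xcc,0xa6,0x8d,0x44,0x1a,0xcb}
#4 dst[0x0d+7] := {0x0f,0xa5,0x8a,0xaf,0x09,0x82,0xcc}
#5 dst[0x03+4] := {0xaf,0x09,0x82,0xcc}
query mem[0x03]=0xaf, mem[0x1c]=0x25, mem[0x2a]=0x9e

MEM[0x03,0x1c,0x2a] = af 25 9e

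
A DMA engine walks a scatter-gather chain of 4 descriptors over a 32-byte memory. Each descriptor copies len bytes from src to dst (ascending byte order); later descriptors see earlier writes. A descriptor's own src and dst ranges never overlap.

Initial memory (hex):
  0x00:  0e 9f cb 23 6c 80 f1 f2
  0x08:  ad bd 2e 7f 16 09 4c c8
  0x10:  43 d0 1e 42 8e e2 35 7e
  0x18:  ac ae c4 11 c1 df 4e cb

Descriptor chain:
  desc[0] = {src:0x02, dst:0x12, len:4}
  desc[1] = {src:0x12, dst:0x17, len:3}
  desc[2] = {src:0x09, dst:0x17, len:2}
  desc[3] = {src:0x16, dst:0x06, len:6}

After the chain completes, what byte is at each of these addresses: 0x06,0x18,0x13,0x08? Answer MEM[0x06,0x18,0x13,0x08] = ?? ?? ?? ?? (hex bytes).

MEM[0x06,0x18,0x13,0x08] = 35 2e 23 2e

#0 dst[0x12+4] := {0xcb,0x23,0x6c,0x80}
#1 dst[0x17+3] := {0xcb,0x23,0x6c}
#2 dst[0x17+2] := {0xbd,0x2e}
#3 dst[0x06+6] := {0x35,0xbd,0x2e,0x6c,0xc4,0x11}
query mem[0x06]=0x35, mem[0x18]=0x2e, mem[0x13]=0x23, mem[0x08]=0x2e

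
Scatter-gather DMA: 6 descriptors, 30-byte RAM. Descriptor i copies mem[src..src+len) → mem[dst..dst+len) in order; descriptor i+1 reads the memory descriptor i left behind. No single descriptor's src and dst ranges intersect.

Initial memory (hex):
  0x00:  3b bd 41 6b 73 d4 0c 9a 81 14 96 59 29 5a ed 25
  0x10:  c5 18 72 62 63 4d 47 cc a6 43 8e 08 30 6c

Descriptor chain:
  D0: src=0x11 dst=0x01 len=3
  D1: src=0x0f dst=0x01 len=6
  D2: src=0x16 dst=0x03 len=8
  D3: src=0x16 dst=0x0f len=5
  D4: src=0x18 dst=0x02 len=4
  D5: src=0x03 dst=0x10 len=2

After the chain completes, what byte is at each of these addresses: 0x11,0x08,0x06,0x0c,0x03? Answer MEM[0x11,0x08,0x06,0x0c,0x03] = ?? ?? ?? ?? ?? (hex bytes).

MEM[0x11,0x08,0x06,0x0c,0x03] = 8e 08 43 29 43

#0 dst[0x01+3] := {0x18,0x72,0x62}
#1 dst[0x01+6] := {0x25,0xc5,0x18,0x72,0x62,0x63}
#2 dst[0x03+8] := {0x47,0xcc,0xa6,0x43,0x8e,0x08,0x30,0x6c}
#3 dst[0x0f+5] := {0x47,0xcc,0xa6,0x43,0x8e}
#4 dst[0x02+4] := {0xa6,0x43,0x8e,0x08}
#5 dst[0x10+2] := {0x43,0x8e}
query mem[0x11]=0x8e, mem[0x08]=0x08, mem[0x06]=0x43, mem[0x0c]=0x29, mem[0x03]=0x43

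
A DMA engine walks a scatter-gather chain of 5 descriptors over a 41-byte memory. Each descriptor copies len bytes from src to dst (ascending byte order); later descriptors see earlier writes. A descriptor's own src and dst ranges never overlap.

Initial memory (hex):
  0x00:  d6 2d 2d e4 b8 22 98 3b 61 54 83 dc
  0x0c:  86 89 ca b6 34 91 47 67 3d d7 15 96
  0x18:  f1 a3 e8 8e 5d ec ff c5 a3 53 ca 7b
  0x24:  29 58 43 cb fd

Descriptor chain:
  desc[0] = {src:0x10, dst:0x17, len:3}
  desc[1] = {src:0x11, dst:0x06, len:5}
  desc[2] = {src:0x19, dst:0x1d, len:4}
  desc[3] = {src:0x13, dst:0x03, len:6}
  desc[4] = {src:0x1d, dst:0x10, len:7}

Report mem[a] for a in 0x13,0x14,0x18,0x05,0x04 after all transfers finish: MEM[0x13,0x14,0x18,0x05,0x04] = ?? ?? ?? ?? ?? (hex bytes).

  after D0: wrote 3B at 0x17 = 349147
  after D1: wrote 5B at 0x06 = 9147673dd7
  after D2: wrote 4B at 0x1d = 47e88e5d
  after D3: wrote 6B at 0x03 = 673dd7153491
  after D4: wrote 7B at 0x10 = 47e88e5d53ca7b
query mem[0x13]=0x5d, mem[0x14]=0x53, mem[0x18]=0x91, mem[0x05]=0xd7, mem[0x04]=0x3d

MEM[0x13,0x14,0x18,0x05,0x04] = 5d 53 91 d7 3d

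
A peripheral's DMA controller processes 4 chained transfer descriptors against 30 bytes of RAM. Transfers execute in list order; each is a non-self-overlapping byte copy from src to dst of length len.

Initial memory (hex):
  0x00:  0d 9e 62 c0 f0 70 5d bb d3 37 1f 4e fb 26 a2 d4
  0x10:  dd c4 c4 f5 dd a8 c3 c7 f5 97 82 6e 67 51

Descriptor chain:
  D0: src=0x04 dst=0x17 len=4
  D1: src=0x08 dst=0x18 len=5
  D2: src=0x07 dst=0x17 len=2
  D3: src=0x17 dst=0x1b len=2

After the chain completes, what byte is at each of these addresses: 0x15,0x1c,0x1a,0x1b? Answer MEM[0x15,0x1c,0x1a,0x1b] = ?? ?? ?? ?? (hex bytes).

MEM[0x15,0x1c,0x1a,0x1b] = a8 d3 1f bb

#0 dst[0x17+4] := {0xf0,0x70,0x5d,0xbb}
#1 dst[0x18+5] := {0xd3,0x37,0x1f,0x4e,0xfb}
#2 dst[0x17+2] := {0xbb,0xd3}
#3 dst[0x1b+2] := {0xbb,0xd3}
query mem[0x15]=0xa8, mem[0x1c]=0xd3, mem[0x1a]=0x1f, mem[0x1b]=0xbb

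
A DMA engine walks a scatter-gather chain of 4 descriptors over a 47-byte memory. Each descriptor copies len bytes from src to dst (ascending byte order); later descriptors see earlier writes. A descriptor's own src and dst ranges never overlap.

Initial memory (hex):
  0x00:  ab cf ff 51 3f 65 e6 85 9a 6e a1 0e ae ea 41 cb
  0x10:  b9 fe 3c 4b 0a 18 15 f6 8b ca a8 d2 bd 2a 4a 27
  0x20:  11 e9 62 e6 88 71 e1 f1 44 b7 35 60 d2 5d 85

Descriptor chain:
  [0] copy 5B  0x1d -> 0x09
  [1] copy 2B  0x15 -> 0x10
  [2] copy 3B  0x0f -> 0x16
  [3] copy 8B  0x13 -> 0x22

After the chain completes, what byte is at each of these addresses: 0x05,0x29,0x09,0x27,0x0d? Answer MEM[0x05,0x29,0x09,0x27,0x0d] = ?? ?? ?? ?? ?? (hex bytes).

MEM[0x05,0x29,0x09,0x27,0x0d] = 65 a8 2a 15 e9

#0 dst[0x09+5] := {0x2a,0x4a,0x27,0x11,0xe9}
#1 dst[0x10+2] := {0x18,0x15}
#2 dst[0x16+3] := {0xcb,0x18,0x15}
#3 dst[0x22+8] := {0x4b,0x0a,0x18,0xcb,0x18,0x15,0xca,0xa8}
query mem[0x05]=0x65, mem[0x29]=0xa8, mem[0x09]=0x2a, mem[0x27]=0x15, mem[0x0d]=0xe9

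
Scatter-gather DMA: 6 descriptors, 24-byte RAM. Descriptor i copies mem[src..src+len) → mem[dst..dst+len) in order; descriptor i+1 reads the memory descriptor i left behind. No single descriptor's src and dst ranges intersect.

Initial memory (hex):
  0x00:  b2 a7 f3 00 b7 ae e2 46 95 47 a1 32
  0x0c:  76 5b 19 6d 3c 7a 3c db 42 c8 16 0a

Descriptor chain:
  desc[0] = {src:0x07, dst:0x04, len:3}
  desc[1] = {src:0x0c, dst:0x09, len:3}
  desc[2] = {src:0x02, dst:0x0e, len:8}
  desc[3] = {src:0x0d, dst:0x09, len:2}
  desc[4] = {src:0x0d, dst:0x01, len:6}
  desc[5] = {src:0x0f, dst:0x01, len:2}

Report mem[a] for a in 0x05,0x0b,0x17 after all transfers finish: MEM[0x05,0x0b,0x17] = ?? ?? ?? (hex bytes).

D0: mem[0x04..0x06] <- [46 95 47]
D1: mem[0x09..0x0b] <- [76 5b 19]
D2: mem[0x0e..0x15] <- [f3 00 46 95 47 46 95 76]
D3: mem[0x09..0x0a] <- [5b f3]
D4: mem[0x01..0x06] <- [5b f3 00 46 95 47]
D5: mem[0x01..0x02] <- [00 46]
query mem[0x05]=0x95, mem[0x0b]=0x19, mem[0x17]=0x0a

MEM[0x05,0x0b,0x17] = 95 19 0a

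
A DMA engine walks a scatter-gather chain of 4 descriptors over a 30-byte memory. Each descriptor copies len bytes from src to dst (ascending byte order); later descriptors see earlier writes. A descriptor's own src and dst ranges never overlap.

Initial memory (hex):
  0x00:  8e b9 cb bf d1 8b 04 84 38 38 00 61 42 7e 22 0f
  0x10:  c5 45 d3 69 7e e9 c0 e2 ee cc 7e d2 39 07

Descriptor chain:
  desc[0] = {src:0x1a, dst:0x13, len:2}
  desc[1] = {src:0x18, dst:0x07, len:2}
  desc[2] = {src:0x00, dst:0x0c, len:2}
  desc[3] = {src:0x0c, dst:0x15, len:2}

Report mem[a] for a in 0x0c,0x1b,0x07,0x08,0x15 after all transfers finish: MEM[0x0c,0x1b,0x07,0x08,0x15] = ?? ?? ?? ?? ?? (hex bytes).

MEM[0x0c,0x1b,0x07,0x08,0x15] = 8e d2 ee cc 8e

D0: mem[0x13..0x14] <- [7e d2]
D1: mem[0x07..0x08] <- [ee cc]
D2: mem[0x0c..0x0d] <- [8e b9]
D3: mem[0x15..0x16] <- [8e b9]
query mem[0x0c]=0x8e, mem[0x1b]=0xd2, mem[0x07]=0xee, mem[0x08]=0xcc, mem[0x15]=0x8e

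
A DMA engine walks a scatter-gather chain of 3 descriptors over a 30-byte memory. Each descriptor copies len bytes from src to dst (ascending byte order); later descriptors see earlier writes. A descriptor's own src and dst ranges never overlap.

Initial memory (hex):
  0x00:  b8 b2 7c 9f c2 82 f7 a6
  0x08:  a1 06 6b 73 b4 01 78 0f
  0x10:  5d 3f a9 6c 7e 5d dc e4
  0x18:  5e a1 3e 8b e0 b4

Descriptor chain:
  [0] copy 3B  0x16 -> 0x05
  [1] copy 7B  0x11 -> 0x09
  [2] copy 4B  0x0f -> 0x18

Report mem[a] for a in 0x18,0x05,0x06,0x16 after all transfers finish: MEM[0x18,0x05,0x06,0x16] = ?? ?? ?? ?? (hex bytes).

  after D0: wrote 3B at 0x05 = dce45e
  after D1: wrote 7B at 0x09 = 3fa96c7e5ddce4
  after D2: wrote 4B at 0x18 = e45d3fa9
query mem[0x18]=0xe4, mem[0x05]=0xdc, mem[0x06]=0xe4, mem[0x16]=0xdc

MEM[0x18,0x05,0x06,0x16] = e4 dc e4 dc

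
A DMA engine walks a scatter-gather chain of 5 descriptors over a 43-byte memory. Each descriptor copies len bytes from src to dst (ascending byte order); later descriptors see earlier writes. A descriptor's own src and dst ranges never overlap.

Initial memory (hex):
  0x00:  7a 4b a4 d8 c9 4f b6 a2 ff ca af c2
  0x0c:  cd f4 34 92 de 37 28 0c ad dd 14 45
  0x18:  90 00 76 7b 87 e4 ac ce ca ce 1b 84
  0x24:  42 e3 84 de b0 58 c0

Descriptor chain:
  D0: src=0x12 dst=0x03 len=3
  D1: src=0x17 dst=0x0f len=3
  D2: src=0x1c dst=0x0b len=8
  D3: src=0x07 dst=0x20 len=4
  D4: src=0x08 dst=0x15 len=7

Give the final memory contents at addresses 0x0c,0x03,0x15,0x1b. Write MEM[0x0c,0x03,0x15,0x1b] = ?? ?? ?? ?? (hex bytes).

  after D0: wrote 3B at 0x03 = 280cad
  after D1: wrote 3B at 0x0f = 459000
  after D2: wrote 8B at 0x0b = 87e4accecace1b84
  after D3: wrote 4B at 0x20 = a2ffcaaf
  after D4: wrote 7B at 0x15 = ffcaaf87e4acce
query mem[0x0c]=0xe4, mem[0x03]=0x28, mem[0x15]=0xff, mem[0x1b]=0xce

MEM[0x0c,0x03,0x15,0x1b] = e4 28 ff ce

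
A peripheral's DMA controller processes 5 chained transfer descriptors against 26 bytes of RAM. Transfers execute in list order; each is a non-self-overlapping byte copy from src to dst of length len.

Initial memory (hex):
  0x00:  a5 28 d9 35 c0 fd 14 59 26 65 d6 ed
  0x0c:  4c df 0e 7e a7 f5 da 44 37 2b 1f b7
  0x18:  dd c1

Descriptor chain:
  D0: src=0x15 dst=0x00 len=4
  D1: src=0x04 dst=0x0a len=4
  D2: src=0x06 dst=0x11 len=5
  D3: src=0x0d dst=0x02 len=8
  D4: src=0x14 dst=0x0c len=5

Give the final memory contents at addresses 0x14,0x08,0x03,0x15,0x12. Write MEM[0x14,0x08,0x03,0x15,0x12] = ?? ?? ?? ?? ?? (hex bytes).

MEM[0x14,0x08,0x03,0x15,0x12] = 65 26 0e c0 59

#0 dst[0x00+4] := {0x2b,0x1f,0xb7,0xdd}
#1 dst[0x0a+4] := {0xc0,0xfd,0x14,0x59}
#2 dst[0x11+5] := {0x14,0x59,0x26,0x65,0xc0}
#3 dst[0x02+8] := {0x59,0x0e,0x7e,0xa7,0x14,0x59,0x26,0x65}
#4 dst[0x0c+5] := {0x65,0xc0,0x1f,0xb7,0xdd}
query mem[0x14]=0x65, mem[0x08]=0x26, mem[0x03]=0x0e, mem[0x15]=0xc0, mem[0x12]=0x59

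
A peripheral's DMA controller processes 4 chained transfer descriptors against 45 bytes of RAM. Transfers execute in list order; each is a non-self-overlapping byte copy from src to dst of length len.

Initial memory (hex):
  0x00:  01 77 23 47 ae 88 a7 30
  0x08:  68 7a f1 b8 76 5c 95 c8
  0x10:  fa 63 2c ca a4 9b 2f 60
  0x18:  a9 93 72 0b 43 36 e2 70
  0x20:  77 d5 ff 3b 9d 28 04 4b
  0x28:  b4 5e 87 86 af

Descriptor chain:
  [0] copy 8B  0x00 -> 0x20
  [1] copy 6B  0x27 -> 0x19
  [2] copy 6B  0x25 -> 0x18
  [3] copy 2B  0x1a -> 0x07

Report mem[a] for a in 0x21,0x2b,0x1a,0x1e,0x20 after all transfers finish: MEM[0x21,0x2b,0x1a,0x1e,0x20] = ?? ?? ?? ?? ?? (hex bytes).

D0: mem[0x20..0x27] <- [01 77 23 47 ae 88 a7 30]
D1: mem[0x19..0x1e] <- [30 b4 5e 87 86 af]
D2: mem[0x18..0x1d] <- [88 a7 30 b4 5e 87]
D3: mem[0x07..0x08] <- [30 b4]
query mem[0x21]=0x77, mem[0x2b]=0x86, mem[0x1a]=0x30, mem[0x1e]=0xaf, mem[0x20]=0x01

MEM[0x21,0x2b,0x1a,0x1e,0x20] = 77 86 30 af 01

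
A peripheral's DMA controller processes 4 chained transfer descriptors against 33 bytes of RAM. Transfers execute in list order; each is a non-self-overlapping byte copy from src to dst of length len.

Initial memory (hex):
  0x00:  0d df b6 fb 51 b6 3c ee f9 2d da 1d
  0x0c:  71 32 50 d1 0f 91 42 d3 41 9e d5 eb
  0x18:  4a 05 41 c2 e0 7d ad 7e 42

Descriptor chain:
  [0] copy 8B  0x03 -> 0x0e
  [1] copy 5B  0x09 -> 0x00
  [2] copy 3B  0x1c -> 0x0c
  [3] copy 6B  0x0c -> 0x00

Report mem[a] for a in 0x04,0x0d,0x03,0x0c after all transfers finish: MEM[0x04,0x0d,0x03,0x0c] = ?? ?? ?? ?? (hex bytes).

MEM[0x04,0x0d,0x03,0x0c] = b6 7d 51 e0

[0] 0x03->0x0e len=8 : fb 51 b6 3c ee f9 2d da
[1] 0x09->0x00 len=5 : 2d da 1d 71 32
[2] 0x1c->0x0c len=3 : e0 7d ad
[3] 0x0c->0x00 len=6 : e0 7d ad 51 b6 3c
query mem[0x04]=0xb6, mem[0x0d]=0x7d, mem[0x03]=0x51, mem[0x0c]=0xe0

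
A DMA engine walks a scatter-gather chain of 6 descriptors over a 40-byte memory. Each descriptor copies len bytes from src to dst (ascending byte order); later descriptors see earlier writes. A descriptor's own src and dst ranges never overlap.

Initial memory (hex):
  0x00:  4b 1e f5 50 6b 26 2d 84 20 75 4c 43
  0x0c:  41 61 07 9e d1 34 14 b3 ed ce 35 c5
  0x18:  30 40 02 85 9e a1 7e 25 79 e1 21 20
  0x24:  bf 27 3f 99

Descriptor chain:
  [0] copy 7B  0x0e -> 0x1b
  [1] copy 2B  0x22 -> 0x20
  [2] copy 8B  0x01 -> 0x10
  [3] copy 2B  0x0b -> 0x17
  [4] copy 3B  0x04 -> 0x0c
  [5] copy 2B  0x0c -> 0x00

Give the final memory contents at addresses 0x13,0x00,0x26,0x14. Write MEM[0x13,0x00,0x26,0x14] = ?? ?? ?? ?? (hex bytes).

MEM[0x13,0x00,0x26,0x14] = 6b 6b 3f 26

D0: mem[0x1b..0x21] <- [07 9e d1 34 14 b3 ed]
D1: mem[0x20..0x21] <- [21 20]
D2: mem[0x10..0x17] <- [1e f5 50 6b 26 2d 84 20]
D3: mem[0x17..0x18] <- [43 41]
D4: mem[0x0c..0x0e] <- [6b 26 2d]
D5: mem[0x00..0x01] <- [6b 26]
query mem[0x13]=0x6b, mem[0x00]=0x6b, mem[0x26]=0x3f, mem[0x14]=0x26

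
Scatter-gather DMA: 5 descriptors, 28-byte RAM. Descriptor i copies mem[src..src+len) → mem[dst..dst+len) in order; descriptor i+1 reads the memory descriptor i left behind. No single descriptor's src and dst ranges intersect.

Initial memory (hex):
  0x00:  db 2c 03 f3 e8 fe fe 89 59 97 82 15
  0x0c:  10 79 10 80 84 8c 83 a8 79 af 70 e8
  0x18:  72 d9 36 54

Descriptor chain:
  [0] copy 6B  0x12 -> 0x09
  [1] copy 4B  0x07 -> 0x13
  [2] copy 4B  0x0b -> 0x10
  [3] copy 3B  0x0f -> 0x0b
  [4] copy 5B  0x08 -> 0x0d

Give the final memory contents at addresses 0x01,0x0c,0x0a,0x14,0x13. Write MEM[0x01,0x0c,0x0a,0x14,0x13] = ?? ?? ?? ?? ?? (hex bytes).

  after D0: wrote 6B at 0x09 = 83a879af70e8
  after D1: wrote 4B at 0x13 = 895983a8
  after D2: wrote 4B at 0x10 = 79af70e8
  after D3: wrote 3B at 0x0b = 8079af
  after D4: wrote 5B at 0x0d = 5983a88079
query mem[0x01]=0x2c, mem[0x0c]=0x79, mem[0x0a]=0xa8, mem[0x14]=0x59, mem[0x13]=0xe8

MEM[0x01,0x0c,0x0a,0x14,0x13] = 2c 79 a8 59 e8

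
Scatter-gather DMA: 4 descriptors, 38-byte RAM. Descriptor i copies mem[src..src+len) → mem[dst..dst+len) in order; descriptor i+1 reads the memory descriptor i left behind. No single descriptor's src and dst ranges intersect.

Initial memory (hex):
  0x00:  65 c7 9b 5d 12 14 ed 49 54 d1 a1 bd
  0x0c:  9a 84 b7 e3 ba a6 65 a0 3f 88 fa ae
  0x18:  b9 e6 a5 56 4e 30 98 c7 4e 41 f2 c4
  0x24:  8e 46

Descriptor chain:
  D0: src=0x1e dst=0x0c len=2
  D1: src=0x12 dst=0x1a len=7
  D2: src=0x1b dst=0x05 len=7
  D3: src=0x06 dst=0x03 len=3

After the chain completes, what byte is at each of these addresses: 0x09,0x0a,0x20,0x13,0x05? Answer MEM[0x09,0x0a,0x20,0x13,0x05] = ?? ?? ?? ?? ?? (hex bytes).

  after D0: wrote 2B at 0x0c = 98c7
  after D1: wrote 7B at 0x1a = 65a03f88faaeb9
  after D2: wrote 7B at 0x05 = a03f88faaeb941
  after D3: wrote 3B at 0x03 = 3f88fa
query mem[0x09]=0xae, mem[0x0a]=0xb9, mem[0x20]=0xb9, mem[0x13]=0xa0, mem[0x05]=0xfa

MEM[0x09,0x0a,0x20,0x13,0x05] = ae b9 b9 a0 fa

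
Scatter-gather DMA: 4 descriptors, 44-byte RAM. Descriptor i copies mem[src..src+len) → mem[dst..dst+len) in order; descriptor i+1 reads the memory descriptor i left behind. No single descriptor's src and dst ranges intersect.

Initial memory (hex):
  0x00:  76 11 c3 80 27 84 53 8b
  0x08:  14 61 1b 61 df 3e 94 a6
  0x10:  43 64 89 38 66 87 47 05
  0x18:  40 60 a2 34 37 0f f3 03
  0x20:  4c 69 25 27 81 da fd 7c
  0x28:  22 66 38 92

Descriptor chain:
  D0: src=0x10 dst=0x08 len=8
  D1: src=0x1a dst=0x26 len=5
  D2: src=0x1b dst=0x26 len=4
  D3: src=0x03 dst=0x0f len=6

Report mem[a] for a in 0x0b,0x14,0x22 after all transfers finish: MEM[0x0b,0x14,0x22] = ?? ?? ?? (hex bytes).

  after D0: wrote 8B at 0x08 = 4364893866874705
  after D1: wrote 5B at 0x26 = a234370ff3
  after D2: wrote 4B at 0x26 = 34370ff3
  after D3: wrote 6B at 0x0f = 802784538b43
query mem[0x0b]=0x38, mem[0x14]=0x43, mem[0x22]=0x25

MEM[0x0b,0x14,0x22] = 38 43 25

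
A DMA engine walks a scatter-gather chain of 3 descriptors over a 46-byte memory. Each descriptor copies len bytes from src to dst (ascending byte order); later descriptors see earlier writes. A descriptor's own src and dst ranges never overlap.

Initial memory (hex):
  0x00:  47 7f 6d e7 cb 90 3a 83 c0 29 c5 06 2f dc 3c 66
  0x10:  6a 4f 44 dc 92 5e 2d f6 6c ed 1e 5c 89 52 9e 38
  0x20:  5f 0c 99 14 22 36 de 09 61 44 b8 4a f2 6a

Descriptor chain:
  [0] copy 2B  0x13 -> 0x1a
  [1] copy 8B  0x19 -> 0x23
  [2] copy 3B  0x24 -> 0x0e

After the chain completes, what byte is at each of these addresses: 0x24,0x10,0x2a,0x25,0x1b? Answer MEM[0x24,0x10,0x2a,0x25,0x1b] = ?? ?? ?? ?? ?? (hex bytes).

[0] 0x13->0x1a len=2 : dc 92
[1] 0x19->0x23 len=8 : ed dc 92 89 52 9e 38 5f
[2] 0x24->0x0e len=3 : dc 92 89
query mem[0x24]=0xdc, mem[0x10]=0x89, mem[0x2a]=0x5f, mem[0x25]=0x92, mem[0x1b]=0x92

MEM[0x24,0x10,0x2a,0x25,0x1b] = dc 89 5f 92 92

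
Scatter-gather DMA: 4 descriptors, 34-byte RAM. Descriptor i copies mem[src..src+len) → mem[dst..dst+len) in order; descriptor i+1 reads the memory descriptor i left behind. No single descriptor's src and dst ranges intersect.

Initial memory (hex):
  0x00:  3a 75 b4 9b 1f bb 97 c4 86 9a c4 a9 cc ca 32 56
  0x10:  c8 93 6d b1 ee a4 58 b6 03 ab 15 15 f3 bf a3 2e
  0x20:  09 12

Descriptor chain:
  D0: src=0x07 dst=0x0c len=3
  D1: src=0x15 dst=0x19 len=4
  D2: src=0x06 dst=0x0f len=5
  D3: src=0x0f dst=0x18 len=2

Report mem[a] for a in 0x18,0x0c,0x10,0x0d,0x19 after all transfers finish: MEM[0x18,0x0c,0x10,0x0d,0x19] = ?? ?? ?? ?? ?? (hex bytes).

MEM[0x18,0x0c,0x10,0x0d,0x19] = 97 c4 c4 86 c4

#0 dst[0x0c+3] := {0xc4,0x86,0x9a}
#1 dst[0x19+4] := {0xa4,0x58,0xb6,0x03}
#2 dst[0x0f+5] := {0x97,0xc4,0x86,0x9a,0xc4}
#3 dst[0x18+2] := {0x97,0xc4}
query mem[0x18]=0x97, mem[0x0c]=0xc4, mem[0x10]=0xc4, mem[0x0d]=0x86, mem[0x19]=0xc4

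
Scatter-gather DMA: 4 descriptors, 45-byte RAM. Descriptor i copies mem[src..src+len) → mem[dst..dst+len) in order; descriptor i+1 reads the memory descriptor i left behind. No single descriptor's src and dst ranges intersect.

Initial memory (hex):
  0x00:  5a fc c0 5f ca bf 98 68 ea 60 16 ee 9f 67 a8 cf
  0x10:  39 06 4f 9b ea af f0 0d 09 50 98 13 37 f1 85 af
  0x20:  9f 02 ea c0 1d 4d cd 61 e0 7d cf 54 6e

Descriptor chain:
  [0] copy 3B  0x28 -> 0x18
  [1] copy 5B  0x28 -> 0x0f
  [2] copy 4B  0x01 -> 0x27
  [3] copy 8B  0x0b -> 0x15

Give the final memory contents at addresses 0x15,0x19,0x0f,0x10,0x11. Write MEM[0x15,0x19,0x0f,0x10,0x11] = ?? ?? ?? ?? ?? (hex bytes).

MEM[0x15,0x19,0x0f,0x10,0x11] = ee e0 e0 7d cf

D0: mem[0x18..0x1a] <- [e0 7d cf]
D1: mem[0x0f..0x13] <- [e0 7d cf 54 6e]
D2: mem[0x27..0x2a] <- [fc c0 5f ca]
D3: mem[0x15..0x1c] <- [ee 9f 67 a8 e0 7d cf 54]
query mem[0x15]=0xee, mem[0x19]=0xe0, mem[0x0f]=0xe0, mem[0x10]=0x7d, mem[0x11]=0xcf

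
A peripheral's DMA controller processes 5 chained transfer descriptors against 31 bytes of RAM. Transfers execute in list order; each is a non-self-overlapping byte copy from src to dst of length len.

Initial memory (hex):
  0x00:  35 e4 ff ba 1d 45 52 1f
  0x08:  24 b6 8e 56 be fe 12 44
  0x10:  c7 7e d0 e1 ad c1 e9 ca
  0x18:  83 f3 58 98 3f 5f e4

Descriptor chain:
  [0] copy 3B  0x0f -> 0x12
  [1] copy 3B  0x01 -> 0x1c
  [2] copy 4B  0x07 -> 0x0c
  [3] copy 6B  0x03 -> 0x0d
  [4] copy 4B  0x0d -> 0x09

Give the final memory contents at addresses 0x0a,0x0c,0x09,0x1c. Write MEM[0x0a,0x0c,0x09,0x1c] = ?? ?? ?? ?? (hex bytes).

MEM[0x0a,0x0c,0x09,0x1c] = 1d 52 ba e4

[0] 0x0f->0x12 len=3 : 44 c7 7e
[1] 0x01->0x1c len=3 : e4 ff ba
[2] 0x07->0x0c len=4 : 1f 24 b6 8e
[3] 0x03->0x0d len=6 : ba 1d 45 52 1f 24
[4] 0x0d->0x09 len=4 : ba 1d 45 52
query mem[0x0a]=0x1d, mem[0x0c]=0x52, mem[0x09]=0xba, mem[0x1c]=0xe4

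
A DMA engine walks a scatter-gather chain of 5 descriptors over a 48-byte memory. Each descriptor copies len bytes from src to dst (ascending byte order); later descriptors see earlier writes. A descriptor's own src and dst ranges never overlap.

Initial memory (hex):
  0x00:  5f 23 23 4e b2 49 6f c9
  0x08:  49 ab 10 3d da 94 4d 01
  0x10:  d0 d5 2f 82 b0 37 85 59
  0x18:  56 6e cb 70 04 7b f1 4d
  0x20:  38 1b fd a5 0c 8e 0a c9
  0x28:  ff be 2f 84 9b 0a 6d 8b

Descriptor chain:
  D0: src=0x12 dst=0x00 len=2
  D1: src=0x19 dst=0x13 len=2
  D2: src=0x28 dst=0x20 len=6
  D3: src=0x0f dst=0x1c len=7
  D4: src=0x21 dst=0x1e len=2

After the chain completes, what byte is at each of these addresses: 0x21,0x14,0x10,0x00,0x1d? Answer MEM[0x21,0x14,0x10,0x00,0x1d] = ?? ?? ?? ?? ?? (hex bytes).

  after D0: wrote 2B at 0x00 = 2f82
  after D1: wrote 2B at 0x13 = 6ecb
  after D2: wrote 6B at 0x20 = ffbe2f849b0a
  after D3: wrote 7B at 0x1c = 01d0d52f6ecb37
  after D4: wrote 2B at 0x1e = cb37
query mem[0x21]=0xcb, mem[0x14]=0xcb, mem[0x10]=0xd0, mem[0x00]=0x2f, mem[0x1d]=0xd0

MEM[0x21,0x14,0x10,0x00,0x1d] = cb cb d0 2f d0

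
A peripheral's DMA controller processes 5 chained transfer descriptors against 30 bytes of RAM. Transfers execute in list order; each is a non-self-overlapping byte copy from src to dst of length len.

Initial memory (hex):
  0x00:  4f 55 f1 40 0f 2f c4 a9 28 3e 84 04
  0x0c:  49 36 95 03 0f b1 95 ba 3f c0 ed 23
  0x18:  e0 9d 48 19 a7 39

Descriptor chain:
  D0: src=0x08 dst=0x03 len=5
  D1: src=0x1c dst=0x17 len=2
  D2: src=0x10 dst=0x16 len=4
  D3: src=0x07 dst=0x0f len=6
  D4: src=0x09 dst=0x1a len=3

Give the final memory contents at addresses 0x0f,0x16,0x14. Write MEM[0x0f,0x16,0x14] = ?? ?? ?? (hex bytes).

MEM[0x0f,0x16,0x14] = 49 0f 49

[0] 0x08->0x03 len=5 : 28 3e 84 04 49
[1] 0x1c->0x17 len=2 : a7 39
[2] 0x10->0x16 len=4 : 0f b1 95 ba
[3] 0x07->0x0f len=6 : 49 28 3e 84 04 49
[4] 0x09->0x1a len=3 : 3e 84 04
query mem[0x0f]=0x49, mem[0x16]=0x0f, mem[0x14]=0x49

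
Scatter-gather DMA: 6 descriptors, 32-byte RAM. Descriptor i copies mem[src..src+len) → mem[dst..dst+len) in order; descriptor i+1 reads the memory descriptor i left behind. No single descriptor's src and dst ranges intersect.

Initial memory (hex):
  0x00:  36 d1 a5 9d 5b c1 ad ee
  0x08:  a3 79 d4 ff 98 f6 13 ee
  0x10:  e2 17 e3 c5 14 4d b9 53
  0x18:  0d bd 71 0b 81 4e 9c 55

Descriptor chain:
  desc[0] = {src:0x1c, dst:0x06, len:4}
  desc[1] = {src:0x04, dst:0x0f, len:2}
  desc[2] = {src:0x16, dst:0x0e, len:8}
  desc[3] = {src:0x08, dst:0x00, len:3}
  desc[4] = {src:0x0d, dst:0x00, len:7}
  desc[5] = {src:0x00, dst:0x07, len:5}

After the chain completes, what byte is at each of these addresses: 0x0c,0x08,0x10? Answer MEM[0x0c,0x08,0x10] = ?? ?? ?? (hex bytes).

#0 dst[0x06+4] := {0x81,0x4e,0x9c,0x55}
#1 dst[0x0f+2] := {0x5b,0xc1}
#2 dst[0x0e+8] := {0xb9,0x53,0x0d,0xbd,0x71,0x0b,0x81,0x4e}
#3 dst[0x00+3] := {0x9c,0x55,0xd4}
#4 dst[0x00+7] := {0xf6,0xb9,0x53,0x0d,0xbd,0x71,0x0b}
#5 dst[0x07+5] := {0xf6,0xb9,0x53,0x0d,0xbd}
query mem[0x0c]=0x98, mem[0x08]=0xb9, mem[0x10]=0x0d

MEM[0x0c,0x08,0x10] = 98 b9 0d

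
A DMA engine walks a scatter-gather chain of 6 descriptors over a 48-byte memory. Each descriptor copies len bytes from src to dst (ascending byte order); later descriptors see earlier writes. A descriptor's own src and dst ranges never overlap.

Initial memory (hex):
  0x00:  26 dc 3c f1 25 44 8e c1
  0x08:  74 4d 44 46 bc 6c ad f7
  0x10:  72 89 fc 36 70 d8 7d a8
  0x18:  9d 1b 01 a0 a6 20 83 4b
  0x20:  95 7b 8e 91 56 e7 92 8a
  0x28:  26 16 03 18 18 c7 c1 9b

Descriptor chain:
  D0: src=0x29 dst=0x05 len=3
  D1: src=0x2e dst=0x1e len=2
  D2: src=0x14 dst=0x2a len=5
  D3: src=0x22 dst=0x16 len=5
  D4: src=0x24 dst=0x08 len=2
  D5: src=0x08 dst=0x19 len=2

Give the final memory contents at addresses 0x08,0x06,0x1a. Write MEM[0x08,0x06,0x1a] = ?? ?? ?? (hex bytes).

MEM[0x08,0x06,0x1a] = 56 03 e7

[0] 0x29->0x05 len=3 : 16 03 18
[1] 0x2e->0x1e len=2 : c1 9b
[2] 0x14->0x2a len=5 : 70 d8 7d a8 9d
[3] 0x22->0x16 len=5 : 8e 91 56 e7 92
[4] 0x24->0x08 len=2 : 56 e7
[5] 0x08->0x19 len=2 : 56 e7
query mem[0x08]=0x56, mem[0x06]=0x03, mem[0x1a]=0xe7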